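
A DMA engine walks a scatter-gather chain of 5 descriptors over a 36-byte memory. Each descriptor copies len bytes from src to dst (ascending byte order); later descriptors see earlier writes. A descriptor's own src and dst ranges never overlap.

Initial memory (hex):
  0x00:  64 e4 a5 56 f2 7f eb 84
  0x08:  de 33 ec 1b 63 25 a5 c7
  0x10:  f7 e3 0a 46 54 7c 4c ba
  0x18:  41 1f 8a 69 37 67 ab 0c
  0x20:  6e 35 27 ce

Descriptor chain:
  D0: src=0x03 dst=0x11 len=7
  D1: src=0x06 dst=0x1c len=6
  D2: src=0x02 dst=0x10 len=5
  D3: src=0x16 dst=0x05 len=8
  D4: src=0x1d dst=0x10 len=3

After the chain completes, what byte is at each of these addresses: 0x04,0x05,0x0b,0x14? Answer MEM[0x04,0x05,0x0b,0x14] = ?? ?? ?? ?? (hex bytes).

#0 dst[0x11+7] := {0x56,0xf2,0x7f,0xeb,0x84,0xde,0x33}
#1 dst[0x1c+6] := {0xeb,0x84,0xde,0x33,0xec,0x1b}
#2 dst[0x10+5] := {0xa5,0x56,0xf2,0x7f,0xeb}
#3 dst[0x05+8] := {0xde,0x33,0x41,0x1f,0x8a,0x69,0xeb,0x84}
#4 dst[0x10+3] := {0x84,0xde,0x33}
query mem[0x04]=0xf2, mem[0x05]=0xde, mem[0x0b]=0xeb, mem[0x14]=0xeb

MEM[0x04,0x05,0x0b,0x14] = f2 de eb eb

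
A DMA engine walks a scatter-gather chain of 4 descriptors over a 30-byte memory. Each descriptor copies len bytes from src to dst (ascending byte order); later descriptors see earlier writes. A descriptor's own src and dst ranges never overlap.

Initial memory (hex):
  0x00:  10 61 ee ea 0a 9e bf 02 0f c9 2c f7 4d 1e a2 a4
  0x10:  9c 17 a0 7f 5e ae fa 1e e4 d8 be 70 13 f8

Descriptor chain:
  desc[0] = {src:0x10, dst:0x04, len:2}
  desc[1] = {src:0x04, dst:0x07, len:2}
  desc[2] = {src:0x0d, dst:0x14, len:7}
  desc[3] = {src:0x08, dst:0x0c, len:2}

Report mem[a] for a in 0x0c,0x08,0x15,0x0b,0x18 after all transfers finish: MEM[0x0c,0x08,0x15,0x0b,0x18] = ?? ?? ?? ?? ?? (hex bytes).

MEM[0x0c,0x08,0x15,0x0b,0x18] = 17 17 a2 f7 17

D0: mem[0x04..0x05] <- [9c 17]
D1: mem[0x07..0x08] <- [9c 17]
D2: mem[0x14..0x1a] <- [1e a2 a4 9c 17 a0 7f]
D3: mem[0x0c..0x0d] <- [17 c9]
query mem[0x0c]=0x17, mem[0x08]=0x17, mem[0x15]=0xa2, mem[0x0b]=0xf7, mem[0x18]=0x17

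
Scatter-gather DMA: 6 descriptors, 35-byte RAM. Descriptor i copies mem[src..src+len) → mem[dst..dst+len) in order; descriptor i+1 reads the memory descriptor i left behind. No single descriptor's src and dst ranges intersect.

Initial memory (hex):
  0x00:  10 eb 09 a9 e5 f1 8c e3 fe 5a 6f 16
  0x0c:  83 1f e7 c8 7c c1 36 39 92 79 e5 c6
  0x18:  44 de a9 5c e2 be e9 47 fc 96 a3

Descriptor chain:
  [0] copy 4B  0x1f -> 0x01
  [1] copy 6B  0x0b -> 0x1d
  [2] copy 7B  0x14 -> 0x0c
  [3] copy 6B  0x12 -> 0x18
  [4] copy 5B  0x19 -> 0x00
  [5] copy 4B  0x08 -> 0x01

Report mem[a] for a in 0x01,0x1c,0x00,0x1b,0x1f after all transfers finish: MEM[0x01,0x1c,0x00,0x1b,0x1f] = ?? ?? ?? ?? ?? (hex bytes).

  after D0: wrote 4B at 0x01 = 47fc96a3
  after D1: wrote 6B at 0x1d = 16831fe7c87c
  after D2: wrote 7B at 0x0c = 9279e5c644dea9
  after D3: wrote 6B at 0x18 = a9399279e5c6
  after D4: wrote 5B at 0x00 = 399279e5c6
  after D5: wrote 4B at 0x01 = fe5a6f16
query mem[0x01]=0xfe, mem[0x1c]=0xe5, mem[0x00]=0x39, mem[0x1b]=0x79, mem[0x1f]=0x1f

MEM[0x01,0x1c,0x00,0x1b,0x1f] = fe e5 39 79 1f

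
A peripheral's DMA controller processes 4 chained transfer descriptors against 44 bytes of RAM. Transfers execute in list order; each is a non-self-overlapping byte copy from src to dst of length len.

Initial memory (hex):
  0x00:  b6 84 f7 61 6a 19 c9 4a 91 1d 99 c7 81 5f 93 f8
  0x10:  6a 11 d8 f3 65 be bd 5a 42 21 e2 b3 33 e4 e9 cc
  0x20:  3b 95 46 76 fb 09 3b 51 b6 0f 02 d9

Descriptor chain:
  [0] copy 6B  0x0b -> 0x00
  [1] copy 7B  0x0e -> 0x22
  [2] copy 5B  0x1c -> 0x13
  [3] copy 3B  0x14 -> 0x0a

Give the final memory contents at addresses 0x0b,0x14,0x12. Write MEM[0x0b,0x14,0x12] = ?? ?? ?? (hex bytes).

MEM[0x0b,0x14,0x12] = e9 e4 d8

[0] 0x0b->0x00 len=6 : c7 81 5f 93 f8 6a
[1] 0x0e->0x22 len=7 : 93 f8 6a 11 d8 f3 65
[2] 0x1c->0x13 len=5 : 33 e4 e9 cc 3b
[3] 0x14->0x0a len=3 : e4 e9 cc
query mem[0x0b]=0xe9, mem[0x14]=0xe4, mem[0x12]=0xd8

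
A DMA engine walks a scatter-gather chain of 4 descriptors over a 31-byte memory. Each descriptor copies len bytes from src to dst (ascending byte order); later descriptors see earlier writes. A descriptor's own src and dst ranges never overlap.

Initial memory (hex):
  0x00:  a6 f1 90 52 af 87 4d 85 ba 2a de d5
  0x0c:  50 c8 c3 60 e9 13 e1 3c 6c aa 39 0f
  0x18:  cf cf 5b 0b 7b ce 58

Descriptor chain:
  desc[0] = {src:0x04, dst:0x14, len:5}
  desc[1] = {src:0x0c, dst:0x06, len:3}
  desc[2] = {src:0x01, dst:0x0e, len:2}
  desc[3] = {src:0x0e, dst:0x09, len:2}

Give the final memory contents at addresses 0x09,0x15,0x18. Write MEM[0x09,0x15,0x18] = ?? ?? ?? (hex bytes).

  after D0: wrote 5B at 0x14 = af874d85ba
  after D1: wrote 3B at 0x06 = 50c8c3
  after D2: wrote 2B at 0x0e = f190
  after D3: wrote 2B at 0x09 = f190
query mem[0x09]=0xf1, mem[0x15]=0x87, mem[0x18]=0xba

MEM[0x09,0x15,0x18] = f1 87 ba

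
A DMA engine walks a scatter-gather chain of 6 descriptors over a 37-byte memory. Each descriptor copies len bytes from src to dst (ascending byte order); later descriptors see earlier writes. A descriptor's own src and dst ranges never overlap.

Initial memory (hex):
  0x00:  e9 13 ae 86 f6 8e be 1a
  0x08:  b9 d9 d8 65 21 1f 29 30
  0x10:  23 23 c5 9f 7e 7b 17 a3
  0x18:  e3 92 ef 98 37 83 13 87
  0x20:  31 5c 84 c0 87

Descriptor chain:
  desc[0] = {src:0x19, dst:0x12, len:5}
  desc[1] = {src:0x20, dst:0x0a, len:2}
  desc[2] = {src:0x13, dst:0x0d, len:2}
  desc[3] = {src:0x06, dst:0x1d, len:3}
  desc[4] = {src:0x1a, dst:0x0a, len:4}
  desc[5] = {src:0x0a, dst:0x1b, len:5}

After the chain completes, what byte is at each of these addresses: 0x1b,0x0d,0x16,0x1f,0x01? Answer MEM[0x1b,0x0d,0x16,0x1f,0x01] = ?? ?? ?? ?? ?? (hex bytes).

MEM[0x1b,0x0d,0x16,0x1f,0x01] = ef be 83 98 13

D0: mem[0x12..0x16] <- [92 ef 98 37 83]
D1: mem[0x0a..0x0b] <- [31 5c]
D2: mem[0x0d..0x0e] <- [ef 98]
D3: mem[0x1d..0x1f] <- [be 1a b9]
D4: mem[0x0a..0x0d] <- [ef 98 37 be]
D5: mem[0x1b..0x1f] <- [ef 98 37 be 98]
query mem[0x1b]=0xef, mem[0x0d]=0xbe, mem[0x16]=0x83, mem[0x1f]=0x98, mem[0x01]=0x13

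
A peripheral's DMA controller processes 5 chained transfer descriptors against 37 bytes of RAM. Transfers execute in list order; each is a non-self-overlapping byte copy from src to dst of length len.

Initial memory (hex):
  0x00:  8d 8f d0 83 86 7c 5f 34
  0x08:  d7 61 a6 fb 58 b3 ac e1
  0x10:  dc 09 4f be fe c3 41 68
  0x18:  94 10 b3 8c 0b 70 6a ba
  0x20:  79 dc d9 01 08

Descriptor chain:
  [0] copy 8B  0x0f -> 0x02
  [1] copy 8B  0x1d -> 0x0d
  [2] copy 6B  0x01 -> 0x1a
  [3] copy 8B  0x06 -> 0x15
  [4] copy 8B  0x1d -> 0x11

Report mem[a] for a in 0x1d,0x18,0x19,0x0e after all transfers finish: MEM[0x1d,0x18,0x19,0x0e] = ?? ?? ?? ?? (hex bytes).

MEM[0x1d,0x18,0x19,0x0e] = 09 08 a6 6a

[0] 0x0f->0x02 len=8 : e1 dc 09 4f be fe c3 41
[1] 0x1d->0x0d len=8 : 70 6a ba 79 dc d9 01 08
[2] 0x01->0x1a len=6 : 8f e1 dc 09 4f be
[3] 0x06->0x15 len=8 : be fe c3 41 a6 fb 58 70
[4] 0x1d->0x11 len=8 : 09 4f be 79 dc d9 01 08
query mem[0x1d]=0x09, mem[0x18]=0x08, mem[0x19]=0xa6, mem[0x0e]=0x6a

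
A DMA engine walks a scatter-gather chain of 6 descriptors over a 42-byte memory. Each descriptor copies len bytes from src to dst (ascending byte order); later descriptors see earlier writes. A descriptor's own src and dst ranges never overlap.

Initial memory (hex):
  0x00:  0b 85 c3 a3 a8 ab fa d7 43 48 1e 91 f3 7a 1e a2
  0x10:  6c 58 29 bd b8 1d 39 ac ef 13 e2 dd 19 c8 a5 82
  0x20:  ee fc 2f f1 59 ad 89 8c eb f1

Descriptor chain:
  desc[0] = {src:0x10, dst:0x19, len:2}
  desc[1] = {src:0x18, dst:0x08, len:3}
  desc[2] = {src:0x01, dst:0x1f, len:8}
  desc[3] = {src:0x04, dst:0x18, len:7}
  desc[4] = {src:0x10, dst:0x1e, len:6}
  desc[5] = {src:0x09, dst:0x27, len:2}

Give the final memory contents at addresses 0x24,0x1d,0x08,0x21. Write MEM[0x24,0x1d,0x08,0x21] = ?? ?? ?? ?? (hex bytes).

MEM[0x24,0x1d,0x08,0x21] = fa 6c ef bd

#0 dst[0x19+2] := {0x6c,0x58}
#1 dst[0x08+3] := {0xef,0x6c,0x58}
#2 dst[0x1f+8] := {0x85,0xc3,0xa3,0xa8,0xab,0xfa,0xd7,0xef}
#3 dst[0x18+7] := {0xa8,0xab,0xfa,0xd7,0xef,0x6c,0x58}
#4 dst[0x1e+6] := {0x6c,0x58,0x29,0xbd,0xb8,0x1d}
#5 dst[0x27+2] := {0x6c,0x58}
query mem[0x24]=0xfa, mem[0x1d]=0x6c, mem[0x08]=0xef, mem[0x21]=0xbd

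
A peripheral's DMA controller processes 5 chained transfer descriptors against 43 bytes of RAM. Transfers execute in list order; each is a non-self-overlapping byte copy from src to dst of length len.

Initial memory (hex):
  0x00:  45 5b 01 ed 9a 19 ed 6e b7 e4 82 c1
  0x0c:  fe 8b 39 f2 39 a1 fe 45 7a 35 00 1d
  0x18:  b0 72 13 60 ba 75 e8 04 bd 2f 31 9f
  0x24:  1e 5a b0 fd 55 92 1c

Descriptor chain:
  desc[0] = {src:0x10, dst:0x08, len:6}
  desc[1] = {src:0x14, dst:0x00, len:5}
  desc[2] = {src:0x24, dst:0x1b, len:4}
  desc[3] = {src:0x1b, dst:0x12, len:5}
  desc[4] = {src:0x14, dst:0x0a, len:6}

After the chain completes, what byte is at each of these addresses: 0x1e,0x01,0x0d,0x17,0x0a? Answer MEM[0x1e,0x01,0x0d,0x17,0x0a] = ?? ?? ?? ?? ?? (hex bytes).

D0: mem[0x08..0x0d] <- [39 a1 fe 45 7a 35]
D1: mem[0x00..0x04] <- [7a 35 00 1d b0]
D2: mem[0x1b..0x1e] <- [1e 5a b0 fd]
D3: mem[0x12..0x16] <- [1e 5a b0 fd 04]
D4: mem[0x0a..0x0f] <- [b0 fd 04 1d b0 72]
query mem[0x1e]=0xfd, mem[0x01]=0x35, mem[0x0d]=0x1d, mem[0x17]=0x1d, mem[0x0a]=0xb0

MEM[0x1e,0x01,0x0d,0x17,0x0a] = fd 35 1d 1d b0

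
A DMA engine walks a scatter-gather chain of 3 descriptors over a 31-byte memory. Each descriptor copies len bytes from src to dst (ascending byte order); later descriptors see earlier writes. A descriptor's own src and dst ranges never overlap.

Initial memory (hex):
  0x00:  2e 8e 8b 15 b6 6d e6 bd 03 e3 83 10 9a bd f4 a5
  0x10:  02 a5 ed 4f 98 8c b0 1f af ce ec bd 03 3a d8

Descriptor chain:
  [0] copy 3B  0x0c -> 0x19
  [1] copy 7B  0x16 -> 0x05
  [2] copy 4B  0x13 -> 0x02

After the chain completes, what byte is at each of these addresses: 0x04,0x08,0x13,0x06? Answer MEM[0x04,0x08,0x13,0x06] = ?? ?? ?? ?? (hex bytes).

D0: mem[0x19..0x1b] <- [9a bd f4]
D1: mem[0x05..0x0b] <- [b0 1f af 9a bd f4 03]
D2: mem[0x02..0x05] <- [4f 98 8c b0]
query mem[0x04]=0x8c, mem[0x08]=0x9a, mem[0x13]=0x4f, mem[0x06]=0x1f

MEM[0x04,0x08,0x13,0x06] = 8c 9a 4f 1f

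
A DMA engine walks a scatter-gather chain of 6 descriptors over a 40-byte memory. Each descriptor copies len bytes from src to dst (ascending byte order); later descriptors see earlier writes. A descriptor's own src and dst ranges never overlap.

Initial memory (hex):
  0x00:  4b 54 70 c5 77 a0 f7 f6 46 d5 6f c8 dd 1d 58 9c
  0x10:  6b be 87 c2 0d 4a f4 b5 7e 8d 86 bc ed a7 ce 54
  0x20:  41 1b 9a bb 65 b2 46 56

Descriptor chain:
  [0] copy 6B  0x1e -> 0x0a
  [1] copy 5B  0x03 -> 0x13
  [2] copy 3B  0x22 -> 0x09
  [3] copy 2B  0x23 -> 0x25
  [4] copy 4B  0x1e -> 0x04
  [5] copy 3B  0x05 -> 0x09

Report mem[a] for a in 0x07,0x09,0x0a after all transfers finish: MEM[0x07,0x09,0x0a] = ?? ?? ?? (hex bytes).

MEM[0x07,0x09,0x0a] = 1b 54 41

#0 dst[0x0a+6] := {0xce,0x54,0x41,0x1b,0x9a,0xbb}
#1 dst[0x13+5] := {0xc5,0x77,0xa0,0xf7,0xf6}
#2 dst[0x09+3] := {0x9a,0xbb,0x65}
#3 dst[0x25+2] := {0xbb,0x65}
#4 dst[0x04+4] := {0xce,0x54,0x41,0x1b}
#5 dst[0x09+3] := {0x54,0x41,0x1b}
query mem[0x07]=0x1b, mem[0x09]=0x54, mem[0x0a]=0x41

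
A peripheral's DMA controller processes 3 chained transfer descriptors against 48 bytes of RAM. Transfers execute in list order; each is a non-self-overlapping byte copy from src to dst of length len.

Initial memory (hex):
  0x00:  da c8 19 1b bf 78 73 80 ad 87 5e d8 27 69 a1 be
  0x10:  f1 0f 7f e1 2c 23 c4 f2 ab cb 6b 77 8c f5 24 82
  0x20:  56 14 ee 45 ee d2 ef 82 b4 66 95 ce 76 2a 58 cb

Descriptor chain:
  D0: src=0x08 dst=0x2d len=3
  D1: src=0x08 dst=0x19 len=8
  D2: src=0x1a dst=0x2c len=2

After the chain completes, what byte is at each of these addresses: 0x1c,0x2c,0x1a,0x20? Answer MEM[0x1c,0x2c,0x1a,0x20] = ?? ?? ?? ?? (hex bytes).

  after D0: wrote 3B at 0x2d = ad875e
  after D1: wrote 8B at 0x19 = ad875ed82769a1be
  after D2: wrote 2B at 0x2c = 875e
query mem[0x1c]=0xd8, mem[0x2c]=0x87, mem[0x1a]=0x87, mem[0x20]=0xbe

MEM[0x1c,0x2c,0x1a,0x20] = d8 87 87 be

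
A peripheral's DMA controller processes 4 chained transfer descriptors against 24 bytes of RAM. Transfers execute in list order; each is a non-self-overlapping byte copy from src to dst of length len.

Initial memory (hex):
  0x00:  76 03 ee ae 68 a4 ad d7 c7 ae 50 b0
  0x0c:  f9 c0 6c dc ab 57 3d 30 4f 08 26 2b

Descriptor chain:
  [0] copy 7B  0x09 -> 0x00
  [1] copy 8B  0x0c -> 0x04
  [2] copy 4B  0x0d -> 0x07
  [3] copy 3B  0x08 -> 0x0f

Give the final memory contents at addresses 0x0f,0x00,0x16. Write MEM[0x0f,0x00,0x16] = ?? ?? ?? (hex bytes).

D0: mem[0x00..0x06] <- [ae 50 b0 f9 c0 6c dc]
D1: mem[0x04..0x0b] <- [f9 c0 6c dc ab 57 3d 30]
D2: mem[0x07..0x0a] <- [c0 6c dc ab]
D3: mem[0x0f..0x11] <- [6c dc ab]
query mem[0x0f]=0x6c, mem[0x00]=0xae, mem[0x16]=0x26

MEM[0x0f,0x00,0x16] = 6c ae 26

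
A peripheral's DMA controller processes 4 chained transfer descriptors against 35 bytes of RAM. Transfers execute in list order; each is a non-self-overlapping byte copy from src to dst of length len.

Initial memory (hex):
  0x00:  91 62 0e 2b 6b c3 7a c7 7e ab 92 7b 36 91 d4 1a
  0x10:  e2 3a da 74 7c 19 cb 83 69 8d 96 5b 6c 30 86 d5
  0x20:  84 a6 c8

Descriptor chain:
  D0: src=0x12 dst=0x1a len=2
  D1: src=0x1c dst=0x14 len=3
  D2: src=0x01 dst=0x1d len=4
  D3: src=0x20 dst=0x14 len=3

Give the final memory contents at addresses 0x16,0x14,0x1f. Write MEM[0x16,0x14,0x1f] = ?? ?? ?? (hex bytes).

MEM[0x16,0x14,0x1f] = c8 6b 2b

  after D0: wrote 2B at 0x1a = da74
  after D1: wrote 3B at 0x14 = 6c3086
  after D2: wrote 4B at 0x1d = 620e2b6b
  after D3: wrote 3B at 0x14 = 6ba6c8
query mem[0x16]=0xc8, mem[0x14]=0x6b, mem[0x1f]=0x2b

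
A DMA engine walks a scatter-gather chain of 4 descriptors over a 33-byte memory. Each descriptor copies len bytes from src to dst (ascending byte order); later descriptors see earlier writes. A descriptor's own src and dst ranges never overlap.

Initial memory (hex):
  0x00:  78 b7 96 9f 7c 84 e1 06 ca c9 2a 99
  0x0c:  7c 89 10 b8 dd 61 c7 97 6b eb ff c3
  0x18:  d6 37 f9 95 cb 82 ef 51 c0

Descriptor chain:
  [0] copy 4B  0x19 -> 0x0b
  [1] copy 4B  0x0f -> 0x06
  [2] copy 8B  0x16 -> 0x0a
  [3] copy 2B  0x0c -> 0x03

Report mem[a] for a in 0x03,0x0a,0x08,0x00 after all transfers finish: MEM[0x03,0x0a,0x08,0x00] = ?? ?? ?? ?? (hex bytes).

  after D0: wrote 4B at 0x0b = 37f995cb
  after D1: wrote 4B at 0x06 = b8dd61c7
  after D2: wrote 8B at 0x0a = ffc3d637f995cb82
  after D3: wrote 2B at 0x03 = d637
query mem[0x03]=0xd6, mem[0x0a]=0xff, mem[0x08]=0x61, mem[0x00]=0x78

MEM[0x03,0x0a,0x08,0x00] = d6 ff 61 78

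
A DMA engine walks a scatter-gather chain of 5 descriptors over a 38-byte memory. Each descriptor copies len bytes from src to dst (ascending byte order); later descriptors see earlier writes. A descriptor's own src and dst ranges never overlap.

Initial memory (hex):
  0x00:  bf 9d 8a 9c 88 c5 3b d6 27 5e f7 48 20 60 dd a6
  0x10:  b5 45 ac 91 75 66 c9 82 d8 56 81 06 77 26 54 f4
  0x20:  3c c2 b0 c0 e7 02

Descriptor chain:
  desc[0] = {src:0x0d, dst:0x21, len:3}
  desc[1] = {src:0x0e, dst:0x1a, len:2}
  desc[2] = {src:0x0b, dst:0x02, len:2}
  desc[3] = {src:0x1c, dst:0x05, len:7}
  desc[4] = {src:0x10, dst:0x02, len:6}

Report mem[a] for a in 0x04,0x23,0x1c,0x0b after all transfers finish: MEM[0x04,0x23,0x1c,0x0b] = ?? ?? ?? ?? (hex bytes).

MEM[0x04,0x23,0x1c,0x0b] = ac a6 77 dd

#0 dst[0x21+3] := {0x60,0xdd,0xa6}
#1 dst[0x1a+2] := {0xdd,0xa6}
#2 dst[0x02+2] := {0x48,0x20}
#3 dst[0x05+7] := {0x77,0x26,0x54,0xf4,0x3c,0x60,0xdd}
#4 dst[0x02+6] := {0xb5,0x45,0xac,0x91,0x75,0x66}
query mem[0x04]=0xac, mem[0x23]=0xa6, mem[0x1c]=0x77, mem[0x0b]=0xdd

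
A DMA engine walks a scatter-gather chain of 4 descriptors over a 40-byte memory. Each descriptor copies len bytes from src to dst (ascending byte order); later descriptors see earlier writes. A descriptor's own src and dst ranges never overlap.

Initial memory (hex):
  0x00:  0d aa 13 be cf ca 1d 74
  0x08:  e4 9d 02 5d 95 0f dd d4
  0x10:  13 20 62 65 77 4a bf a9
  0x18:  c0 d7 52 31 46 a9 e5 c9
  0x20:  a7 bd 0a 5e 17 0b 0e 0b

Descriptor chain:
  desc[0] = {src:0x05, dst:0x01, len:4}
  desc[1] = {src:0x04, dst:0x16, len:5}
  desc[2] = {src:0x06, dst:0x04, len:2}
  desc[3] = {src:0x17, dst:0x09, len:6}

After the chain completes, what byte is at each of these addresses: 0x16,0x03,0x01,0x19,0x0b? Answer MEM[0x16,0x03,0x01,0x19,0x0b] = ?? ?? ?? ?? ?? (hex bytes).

MEM[0x16,0x03,0x01,0x19,0x0b] = e4 74 ca 74 74

[0] 0x05->0x01 len=4 : ca 1d 74 e4
[1] 0x04->0x16 len=5 : e4 ca 1d 74 e4
[2] 0x06->0x04 len=2 : 1d 74
[3] 0x17->0x09 len=6 : ca 1d 74 e4 31 46
query mem[0x16]=0xe4, mem[0x03]=0x74, mem[0x01]=0xca, mem[0x19]=0x74, mem[0x0b]=0x74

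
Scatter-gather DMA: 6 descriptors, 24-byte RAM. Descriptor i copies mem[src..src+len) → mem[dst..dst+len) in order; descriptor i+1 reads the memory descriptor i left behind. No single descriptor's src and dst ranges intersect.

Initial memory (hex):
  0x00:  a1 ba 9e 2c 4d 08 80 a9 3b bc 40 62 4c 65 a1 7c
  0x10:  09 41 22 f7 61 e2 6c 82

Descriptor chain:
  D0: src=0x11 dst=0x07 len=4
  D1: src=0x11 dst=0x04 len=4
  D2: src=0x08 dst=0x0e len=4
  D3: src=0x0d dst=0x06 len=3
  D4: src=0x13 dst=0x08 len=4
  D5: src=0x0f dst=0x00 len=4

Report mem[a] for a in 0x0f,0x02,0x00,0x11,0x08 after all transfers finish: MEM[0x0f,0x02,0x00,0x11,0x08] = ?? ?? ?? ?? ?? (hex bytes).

MEM[0x0f,0x02,0x00,0x11,0x08] = f7 62 f7 62 f7

#0 dst[0x07+4] := {0x41,0x22,0xf7,0x61}
#1 dst[0x04+4] := {0x41,0x22,0xf7,0x61}
#2 dst[0x0e+4] := {0x22,0xf7,0x61,0x62}
#3 dst[0x06+3] := {0x65,0x22,0xf7}
#4 dst[0x08+4] := {0xf7,0x61,0xe2,0x6c}
#5 dst[0x00+4] := {0xf7,0x61,0x62,0x22}
query mem[0x0f]=0xf7, mem[0x02]=0x62, mem[0x00]=0xf7, mem[0x11]=0x62, mem[0x08]=0xf7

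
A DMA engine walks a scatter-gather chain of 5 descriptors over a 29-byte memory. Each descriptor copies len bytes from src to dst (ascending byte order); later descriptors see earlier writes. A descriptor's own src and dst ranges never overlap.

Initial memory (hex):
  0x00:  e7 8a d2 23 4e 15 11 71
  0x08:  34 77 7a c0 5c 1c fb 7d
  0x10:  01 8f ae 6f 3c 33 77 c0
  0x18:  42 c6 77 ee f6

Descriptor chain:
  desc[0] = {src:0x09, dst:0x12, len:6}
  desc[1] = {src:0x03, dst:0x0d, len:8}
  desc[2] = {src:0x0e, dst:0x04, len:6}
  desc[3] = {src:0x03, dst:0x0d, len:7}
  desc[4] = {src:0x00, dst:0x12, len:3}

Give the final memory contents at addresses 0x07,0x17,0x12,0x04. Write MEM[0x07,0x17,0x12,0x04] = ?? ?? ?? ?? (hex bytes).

MEM[0x07,0x17,0x12,0x04] = 71 fb e7 4e

#0 dst[0x12+6] := {0x77,0x7a,0xc0,0x5c,0x1c,0xfb}
#1 dst[0x0d+8] := {0x23,0x4e,0x15,0x11,0x71,0x34,0x77,0x7a}
#2 dst[0x04+6] := {0x4e,0x15,0x11,0x71,0x34,0x77}
#3 dst[0x0d+7] := {0x23,0x4e,0x15,0x11,0x71,0x34,0x77}
#4 dst[0x12+3] := {0xe7,0x8a,0xd2}
query mem[0x07]=0x71, mem[0x17]=0xfb, mem[0x12]=0xe7, mem[0x04]=0x4e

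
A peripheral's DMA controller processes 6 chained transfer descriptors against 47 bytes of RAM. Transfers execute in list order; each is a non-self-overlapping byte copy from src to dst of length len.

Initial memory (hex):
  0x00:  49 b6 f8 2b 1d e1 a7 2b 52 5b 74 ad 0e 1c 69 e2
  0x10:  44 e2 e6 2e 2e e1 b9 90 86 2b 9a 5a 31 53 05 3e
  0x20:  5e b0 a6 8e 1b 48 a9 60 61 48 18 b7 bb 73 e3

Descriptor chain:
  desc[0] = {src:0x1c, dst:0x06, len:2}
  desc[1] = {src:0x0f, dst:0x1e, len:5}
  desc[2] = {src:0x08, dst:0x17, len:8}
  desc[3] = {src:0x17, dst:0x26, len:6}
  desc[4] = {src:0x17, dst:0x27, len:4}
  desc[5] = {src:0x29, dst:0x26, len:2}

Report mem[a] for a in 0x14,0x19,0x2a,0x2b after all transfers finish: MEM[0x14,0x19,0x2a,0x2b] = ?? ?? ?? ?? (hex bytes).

MEM[0x14,0x19,0x2a,0x2b] = 2e 74 ad 1c

D0: mem[0x06..0x07] <- [31 53]
D1: mem[0x1e..0x22] <- [e2 44 e2 e6 2e]
D2: mem[0x17..0x1e] <- [52 5b 74 ad 0e 1c 69 e2]
D3: mem[0x26..0x2b] <- [52 5b 74 ad 0e 1c]
D4: mem[0x27..0x2a] <- [52 5b 74 ad]
D5: mem[0x26..0x27] <- [74 ad]
query mem[0x14]=0x2e, mem[0x19]=0x74, mem[0x2a]=0xad, mem[0x2b]=0x1c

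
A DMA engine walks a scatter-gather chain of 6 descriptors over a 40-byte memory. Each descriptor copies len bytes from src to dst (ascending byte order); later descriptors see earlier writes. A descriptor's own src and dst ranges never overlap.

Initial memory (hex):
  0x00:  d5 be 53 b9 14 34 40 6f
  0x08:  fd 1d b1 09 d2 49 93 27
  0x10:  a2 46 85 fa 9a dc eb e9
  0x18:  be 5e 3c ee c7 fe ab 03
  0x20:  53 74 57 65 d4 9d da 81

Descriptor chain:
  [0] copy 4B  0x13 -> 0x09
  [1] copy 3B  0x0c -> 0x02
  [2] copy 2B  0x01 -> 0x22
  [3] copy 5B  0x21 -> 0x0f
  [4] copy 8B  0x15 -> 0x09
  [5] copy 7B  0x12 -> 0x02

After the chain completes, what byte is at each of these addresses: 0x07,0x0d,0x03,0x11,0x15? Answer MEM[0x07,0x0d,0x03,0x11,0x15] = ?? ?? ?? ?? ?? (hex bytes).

#0 dst[0x09+4] := {0xfa,0x9a,0xdc,0xeb}
#1 dst[0x02+3] := {0xeb,0x49,0x93}
#2 dst[0x22+2] := {0xbe,0xeb}
#3 dst[0x0f+5] := {0x74,0xbe,0xeb,0xd4,0x9d}
#4 dst[0x09+8] := {0xdc,0xeb,0xe9,0xbe,0x5e,0x3c,0xee,0xc7}
#5 dst[0x02+7] := {0xd4,0x9d,0x9a,0xdc,0xeb,0xe9,0xbe}
query mem[0x07]=0xe9, mem[0x0d]=0x5e, mem[0x03]=0x9d, mem[0x11]=0xeb, mem[0x15]=0xdc

MEM[0x07,0x0d,0x03,0x11,0x15] = e9 5e 9d eb dc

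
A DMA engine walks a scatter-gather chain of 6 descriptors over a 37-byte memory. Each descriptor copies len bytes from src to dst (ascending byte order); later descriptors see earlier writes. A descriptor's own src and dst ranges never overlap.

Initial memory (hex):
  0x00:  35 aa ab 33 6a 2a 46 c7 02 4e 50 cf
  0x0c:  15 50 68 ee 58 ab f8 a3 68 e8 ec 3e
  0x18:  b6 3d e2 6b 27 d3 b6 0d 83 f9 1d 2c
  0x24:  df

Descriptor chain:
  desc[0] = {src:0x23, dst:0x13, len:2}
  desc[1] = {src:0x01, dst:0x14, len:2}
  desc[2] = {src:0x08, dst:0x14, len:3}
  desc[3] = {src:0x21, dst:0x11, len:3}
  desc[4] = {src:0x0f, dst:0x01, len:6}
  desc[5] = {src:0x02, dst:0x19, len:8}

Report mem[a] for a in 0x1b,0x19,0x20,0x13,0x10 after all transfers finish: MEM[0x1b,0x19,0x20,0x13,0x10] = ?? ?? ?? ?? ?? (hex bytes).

[0] 0x23->0x13 len=2 : 2c df
[1] 0x01->0x14 len=2 : aa ab
[2] 0x08->0x14 len=3 : 02 4e 50
[3] 0x21->0x11 len=3 : f9 1d 2c
[4] 0x0f->0x01 len=6 : ee 58 f9 1d 2c 02
[5] 0x02->0x19 len=8 : 58 f9 1d 2c 02 c7 02 4e
query mem[0x1b]=0x1d, mem[0x19]=0x58, mem[0x20]=0x4e, mem[0x13]=0x2c, mem[0x10]=0x58

MEM[0x1b,0x19,0x20,0x13,0x10] = 1d 58 4e 2c 58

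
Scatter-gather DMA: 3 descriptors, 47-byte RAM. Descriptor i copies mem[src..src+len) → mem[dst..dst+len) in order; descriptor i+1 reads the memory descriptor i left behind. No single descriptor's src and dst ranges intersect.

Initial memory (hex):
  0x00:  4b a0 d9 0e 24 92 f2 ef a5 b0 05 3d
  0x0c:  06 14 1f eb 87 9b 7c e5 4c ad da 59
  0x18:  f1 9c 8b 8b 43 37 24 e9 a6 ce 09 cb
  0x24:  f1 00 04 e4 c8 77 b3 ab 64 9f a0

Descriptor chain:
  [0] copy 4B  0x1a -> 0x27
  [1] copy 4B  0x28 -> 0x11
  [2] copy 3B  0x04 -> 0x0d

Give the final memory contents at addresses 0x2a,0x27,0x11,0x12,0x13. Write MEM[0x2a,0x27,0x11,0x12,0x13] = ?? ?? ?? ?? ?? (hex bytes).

  after D0: wrote 4B at 0x27 = 8b8b4337
  after D1: wrote 4B at 0x11 = 8b4337ab
  after D2: wrote 3B at 0x0d = 2492f2
query mem[0x2a]=0x37, mem[0x27]=0x8b, mem[0x11]=0x8b, mem[0x12]=0x43, mem[0x13]=0x37

MEM[0x2a,0x27,0x11,0x12,0x13] = 37 8b 8b 43 37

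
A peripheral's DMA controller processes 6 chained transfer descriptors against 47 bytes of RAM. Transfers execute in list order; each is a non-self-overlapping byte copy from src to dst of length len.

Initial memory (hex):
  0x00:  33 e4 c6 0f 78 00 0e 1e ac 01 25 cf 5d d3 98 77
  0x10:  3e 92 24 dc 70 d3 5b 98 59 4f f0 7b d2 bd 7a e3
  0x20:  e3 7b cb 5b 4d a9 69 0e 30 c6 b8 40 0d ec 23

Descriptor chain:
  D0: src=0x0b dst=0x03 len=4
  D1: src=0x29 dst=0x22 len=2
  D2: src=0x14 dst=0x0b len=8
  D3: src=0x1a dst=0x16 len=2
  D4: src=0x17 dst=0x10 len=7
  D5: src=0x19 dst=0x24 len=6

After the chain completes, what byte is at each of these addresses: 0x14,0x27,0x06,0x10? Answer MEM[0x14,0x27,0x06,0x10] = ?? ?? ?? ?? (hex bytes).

MEM[0x14,0x27,0x06,0x10] = 7b d2 98 7b

D0: mem[0x03..0x06] <- [cf 5d d3 98]
D1: mem[0x22..0x23] <- [c6 b8]
D2: mem[0x0b..0x12] <- [70 d3 5b 98 59 4f f0 7b]
D3: mem[0x16..0x17] <- [f0 7b]
D4: mem[0x10..0x16] <- [7b 59 4f f0 7b d2 bd]
D5: mem[0x24..0x29] <- [4f f0 7b d2 bd 7a]
query mem[0x14]=0x7b, mem[0x27]=0xd2, mem[0x06]=0x98, mem[0x10]=0x7b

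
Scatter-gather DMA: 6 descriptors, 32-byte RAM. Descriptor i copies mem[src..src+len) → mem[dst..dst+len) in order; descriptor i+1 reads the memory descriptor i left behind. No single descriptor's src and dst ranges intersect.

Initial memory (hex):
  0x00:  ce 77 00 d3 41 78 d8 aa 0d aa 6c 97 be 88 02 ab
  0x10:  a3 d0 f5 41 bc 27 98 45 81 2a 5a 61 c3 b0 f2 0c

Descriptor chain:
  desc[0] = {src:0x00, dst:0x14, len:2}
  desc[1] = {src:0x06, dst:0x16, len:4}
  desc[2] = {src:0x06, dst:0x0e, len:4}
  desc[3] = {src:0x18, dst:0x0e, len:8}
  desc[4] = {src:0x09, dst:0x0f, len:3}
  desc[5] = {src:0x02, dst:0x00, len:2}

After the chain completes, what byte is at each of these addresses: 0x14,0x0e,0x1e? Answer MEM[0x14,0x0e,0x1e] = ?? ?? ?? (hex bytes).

[0] 0x00->0x14 len=2 : ce 77
[1] 0x06->0x16 len=4 : d8 aa 0d aa
[2] 0x06->0x0e len=4 : d8 aa 0d aa
[3] 0x18->0x0e len=8 : 0d aa 5a 61 c3 b0 f2 0c
[4] 0x09->0x0f len=3 : aa 6c 97
[5] 0x02->0x00 len=2 : 00 d3
query mem[0x14]=0xf2, mem[0x0e]=0x0d, mem[0x1e]=0xf2

MEM[0x14,0x0e,0x1e] = f2 0d f2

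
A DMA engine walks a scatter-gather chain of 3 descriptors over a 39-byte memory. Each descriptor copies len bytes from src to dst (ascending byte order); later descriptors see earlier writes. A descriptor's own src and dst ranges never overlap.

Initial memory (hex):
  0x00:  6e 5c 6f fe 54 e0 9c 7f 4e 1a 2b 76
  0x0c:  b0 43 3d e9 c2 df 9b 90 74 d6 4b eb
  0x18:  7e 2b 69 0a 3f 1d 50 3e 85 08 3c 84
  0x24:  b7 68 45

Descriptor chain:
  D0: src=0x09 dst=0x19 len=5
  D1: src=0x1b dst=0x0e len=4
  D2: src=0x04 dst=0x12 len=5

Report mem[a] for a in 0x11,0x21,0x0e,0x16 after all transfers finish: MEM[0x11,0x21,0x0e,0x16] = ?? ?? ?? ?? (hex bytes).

MEM[0x11,0x21,0x0e,0x16] = 50 08 76 4e

  after D0: wrote 5B at 0x19 = 1a2b76b043
  after D1: wrote 4B at 0x0e = 76b04350
  after D2: wrote 5B at 0x12 = 54e09c7f4e
query mem[0x11]=0x50, mem[0x21]=0x08, mem[0x0e]=0x76, mem[0x16]=0x4e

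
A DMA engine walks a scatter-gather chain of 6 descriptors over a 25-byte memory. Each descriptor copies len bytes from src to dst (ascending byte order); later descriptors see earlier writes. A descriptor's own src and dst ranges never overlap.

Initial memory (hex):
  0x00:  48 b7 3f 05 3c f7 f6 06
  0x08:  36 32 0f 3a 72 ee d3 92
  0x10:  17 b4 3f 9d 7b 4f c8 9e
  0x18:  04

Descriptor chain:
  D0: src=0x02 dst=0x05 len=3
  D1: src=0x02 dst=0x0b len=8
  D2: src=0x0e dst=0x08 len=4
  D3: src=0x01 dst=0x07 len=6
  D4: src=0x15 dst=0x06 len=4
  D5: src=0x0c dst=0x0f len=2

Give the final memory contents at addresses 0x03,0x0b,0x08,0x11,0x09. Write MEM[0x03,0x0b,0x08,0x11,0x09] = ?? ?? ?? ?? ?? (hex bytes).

MEM[0x03,0x0b,0x08,0x11,0x09] = 05 3f 9e 36 04

#0 dst[0x05+3] := {0x3f,0x05,0x3c}
#1 dst[0x0b+8] := {0x3f,0x05,0x3c,0x3f,0x05,0x3c,0x36,0x32}
#2 dst[0x08+4] := {0x3f,0x05,0x3c,0x36}
#3 dst[0x07+6] := {0xb7,0x3f,0x05,0x3c,0x3f,0x05}
#4 dst[0x06+4] := {0x4f,0xc8,0x9e,0x04}
#5 dst[0x0f+2] := {0x05,0x3c}
query mem[0x03]=0x05, mem[0x0b]=0x3f, mem[0x08]=0x9e, mem[0x11]=0x36, mem[0x09]=0x04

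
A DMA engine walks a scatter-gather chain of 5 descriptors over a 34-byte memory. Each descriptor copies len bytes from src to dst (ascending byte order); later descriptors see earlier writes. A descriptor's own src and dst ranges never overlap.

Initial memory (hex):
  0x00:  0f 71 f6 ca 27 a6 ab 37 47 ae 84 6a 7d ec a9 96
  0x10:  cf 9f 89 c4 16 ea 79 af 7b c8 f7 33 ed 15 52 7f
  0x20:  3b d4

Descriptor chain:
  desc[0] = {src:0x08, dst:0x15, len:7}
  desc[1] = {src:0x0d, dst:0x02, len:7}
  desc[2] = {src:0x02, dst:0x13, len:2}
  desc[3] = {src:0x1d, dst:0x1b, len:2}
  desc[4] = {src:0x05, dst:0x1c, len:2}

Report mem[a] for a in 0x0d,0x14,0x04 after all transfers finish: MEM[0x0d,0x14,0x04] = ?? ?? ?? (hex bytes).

  after D0: wrote 7B at 0x15 = 47ae846a7deca9
  after D1: wrote 7B at 0x02 = eca996cf9f89c4
  after D2: wrote 2B at 0x13 = eca9
  after D3: wrote 2B at 0x1b = 1552
  after D4: wrote 2B at 0x1c = cf9f
query mem[0x0d]=0xec, mem[0x14]=0xa9, mem[0x04]=0x96

MEM[0x0d,0x14,0x04] = ec a9 96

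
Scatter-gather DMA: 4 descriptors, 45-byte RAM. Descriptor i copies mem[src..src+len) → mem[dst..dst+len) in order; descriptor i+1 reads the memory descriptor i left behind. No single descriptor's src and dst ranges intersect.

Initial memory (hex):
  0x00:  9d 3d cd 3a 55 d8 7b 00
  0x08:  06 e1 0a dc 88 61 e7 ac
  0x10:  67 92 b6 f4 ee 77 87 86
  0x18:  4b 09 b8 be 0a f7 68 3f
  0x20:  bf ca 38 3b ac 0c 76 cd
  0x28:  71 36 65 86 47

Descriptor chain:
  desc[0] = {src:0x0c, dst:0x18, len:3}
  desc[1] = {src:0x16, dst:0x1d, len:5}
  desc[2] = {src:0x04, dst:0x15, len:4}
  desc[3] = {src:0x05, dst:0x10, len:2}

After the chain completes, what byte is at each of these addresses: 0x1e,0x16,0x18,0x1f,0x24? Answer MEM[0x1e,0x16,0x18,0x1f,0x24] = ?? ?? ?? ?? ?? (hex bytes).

[0] 0x0c->0x18 len=3 : 88 61 e7
[1] 0x16->0x1d len=5 : 87 86 88 61 e7
[2] 0x04->0x15 len=4 : 55 d8 7b 00
[3] 0x05->0x10 len=2 : d8 7b
query mem[0x1e]=0x86, mem[0x16]=0xd8, mem[0x18]=0x00, mem[0x1f]=0x88, mem[0x24]=0xac

MEM[0x1e,0x16,0x18,0x1f,0x24] = 86 d8 00 88 ac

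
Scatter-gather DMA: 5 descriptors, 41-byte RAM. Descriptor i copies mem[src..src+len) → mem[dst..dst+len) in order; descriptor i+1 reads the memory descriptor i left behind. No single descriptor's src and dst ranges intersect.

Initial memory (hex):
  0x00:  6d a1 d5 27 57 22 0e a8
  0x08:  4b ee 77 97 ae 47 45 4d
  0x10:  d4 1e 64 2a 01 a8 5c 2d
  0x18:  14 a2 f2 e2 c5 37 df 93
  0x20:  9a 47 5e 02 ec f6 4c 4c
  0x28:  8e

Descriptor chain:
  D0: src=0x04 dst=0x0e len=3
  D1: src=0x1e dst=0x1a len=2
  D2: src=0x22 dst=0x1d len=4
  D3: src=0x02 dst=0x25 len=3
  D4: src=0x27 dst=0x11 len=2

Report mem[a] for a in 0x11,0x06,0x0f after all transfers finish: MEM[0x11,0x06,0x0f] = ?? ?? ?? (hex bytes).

MEM[0x11,0x06,0x0f] = 57 0e 22

#0 dst[0x0e+3] := {0x57,0x22,0x0e}
#1 dst[0x1a+2] := {0xdf,0x93}
#2 dst[0x1d+4] := {0x5e,0x02,0xec,0xf6}
#3 dst[0x25+3] := {0xd5,0x27,0x57}
#4 dst[0x11+2] := {0x57,0x8e}
query mem[0x11]=0x57, mem[0x06]=0x0e, mem[0x0f]=0x22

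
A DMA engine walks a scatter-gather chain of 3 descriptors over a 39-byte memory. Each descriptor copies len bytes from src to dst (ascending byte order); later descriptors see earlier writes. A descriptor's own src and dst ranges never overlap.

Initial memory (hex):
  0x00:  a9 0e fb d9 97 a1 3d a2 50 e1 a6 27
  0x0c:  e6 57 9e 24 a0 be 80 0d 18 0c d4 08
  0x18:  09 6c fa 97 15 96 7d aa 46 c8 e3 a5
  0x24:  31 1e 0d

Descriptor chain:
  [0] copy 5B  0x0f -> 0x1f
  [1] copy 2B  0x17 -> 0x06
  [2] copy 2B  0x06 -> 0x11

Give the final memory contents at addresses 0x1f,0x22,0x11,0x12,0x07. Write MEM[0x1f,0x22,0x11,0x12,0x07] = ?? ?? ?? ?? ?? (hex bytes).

MEM[0x1f,0x22,0x11,0x12,0x07] = 24 80 08 09 09

#0 dst[0x1f+5] := {0x24,0xa0,0xbe,0x80,0x0d}
#1 dst[0x06+2] := {0x08,0x09}
#2 dst[0x11+2] := {0x08,0x09}
query mem[0x1f]=0x24, mem[0x22]=0x80, mem[0x11]=0x08, mem[0x12]=0x09, mem[0x07]=0x09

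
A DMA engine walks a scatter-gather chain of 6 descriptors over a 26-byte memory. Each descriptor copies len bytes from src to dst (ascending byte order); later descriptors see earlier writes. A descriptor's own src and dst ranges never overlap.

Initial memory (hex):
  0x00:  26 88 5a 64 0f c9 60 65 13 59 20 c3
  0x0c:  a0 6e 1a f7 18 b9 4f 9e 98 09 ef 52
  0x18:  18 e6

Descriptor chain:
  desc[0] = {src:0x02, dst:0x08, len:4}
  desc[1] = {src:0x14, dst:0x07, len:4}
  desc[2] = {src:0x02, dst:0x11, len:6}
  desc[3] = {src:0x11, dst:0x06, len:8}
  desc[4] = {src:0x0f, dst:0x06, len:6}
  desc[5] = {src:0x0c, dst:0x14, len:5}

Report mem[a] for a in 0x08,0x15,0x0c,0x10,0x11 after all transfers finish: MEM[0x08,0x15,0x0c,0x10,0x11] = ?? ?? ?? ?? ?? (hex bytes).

MEM[0x08,0x15,0x0c,0x10,0x11] = 5a 18 52 18 5a

  after D0: wrote 4B at 0x08 = 5a640fc9
  after D1: wrote 4B at 0x07 = 9809ef52
  after D2: wrote 6B at 0x11 = 5a640fc96098
  after D3: wrote 8B at 0x06 = 5a640fc960985218
  after D4: wrote 6B at 0x06 = f7185a640fc9
  after D5: wrote 5B at 0x14 = 52181af718
query mem[0x08]=0x5a, mem[0x15]=0x18, mem[0x0c]=0x52, mem[0x10]=0x18, mem[0x11]=0x5a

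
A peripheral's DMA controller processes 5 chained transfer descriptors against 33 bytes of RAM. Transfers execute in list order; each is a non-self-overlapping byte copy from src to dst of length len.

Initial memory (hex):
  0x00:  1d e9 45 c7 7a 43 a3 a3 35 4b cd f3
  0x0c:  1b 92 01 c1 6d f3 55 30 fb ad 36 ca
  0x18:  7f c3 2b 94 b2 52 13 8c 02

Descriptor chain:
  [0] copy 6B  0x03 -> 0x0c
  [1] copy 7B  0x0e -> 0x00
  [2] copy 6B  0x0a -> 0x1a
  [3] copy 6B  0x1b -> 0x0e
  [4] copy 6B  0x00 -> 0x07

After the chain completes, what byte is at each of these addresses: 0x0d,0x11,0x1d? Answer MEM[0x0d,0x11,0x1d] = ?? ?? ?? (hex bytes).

MEM[0x0d,0x11,0x1d] = 7a 43 7a

[0] 0x03->0x0c len=6 : c7 7a 43 a3 a3 35
[1] 0x0e->0x00 len=7 : 43 a3 a3 35 55 30 fb
[2] 0x0a->0x1a len=6 : cd f3 c7 7a 43 a3
[3] 0x1b->0x0e len=6 : f3 c7 7a 43 a3 02
[4] 0x00->0x07 len=6 : 43 a3 a3 35 55 30
query mem[0x0d]=0x7a, mem[0x11]=0x43, mem[0x1d]=0x7a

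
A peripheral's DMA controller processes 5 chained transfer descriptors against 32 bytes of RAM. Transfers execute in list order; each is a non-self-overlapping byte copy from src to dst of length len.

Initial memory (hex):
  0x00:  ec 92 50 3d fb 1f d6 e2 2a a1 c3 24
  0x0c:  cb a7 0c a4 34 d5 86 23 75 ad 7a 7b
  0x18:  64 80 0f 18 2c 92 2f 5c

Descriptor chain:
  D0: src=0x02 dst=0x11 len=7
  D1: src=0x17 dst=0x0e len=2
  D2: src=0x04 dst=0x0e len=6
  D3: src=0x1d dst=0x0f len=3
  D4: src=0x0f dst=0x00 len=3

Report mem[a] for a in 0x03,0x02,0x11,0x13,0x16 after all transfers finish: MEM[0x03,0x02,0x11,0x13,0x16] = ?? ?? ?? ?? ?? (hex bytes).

D0: mem[0x11..0x17] <- [50 3d fb 1f d6 e2 2a]
D1: mem[0x0e..0x0f] <- [2a 64]
D2: mem[0x0e..0x13] <- [fb 1f d6 e2 2a a1]
D3: mem[0x0f..0x11] <- [92 2f 5c]
D4: mem[0x00..0x02] <- [92 2f 5c]
query mem[0x03]=0x3d, mem[0x02]=0x5c, mem[0x11]=0x5c, mem[0x13]=0xa1, mem[0x16]=0xe2

MEM[0x03,0x02,0x11,0x13,0x16] = 3d 5c 5c a1 e2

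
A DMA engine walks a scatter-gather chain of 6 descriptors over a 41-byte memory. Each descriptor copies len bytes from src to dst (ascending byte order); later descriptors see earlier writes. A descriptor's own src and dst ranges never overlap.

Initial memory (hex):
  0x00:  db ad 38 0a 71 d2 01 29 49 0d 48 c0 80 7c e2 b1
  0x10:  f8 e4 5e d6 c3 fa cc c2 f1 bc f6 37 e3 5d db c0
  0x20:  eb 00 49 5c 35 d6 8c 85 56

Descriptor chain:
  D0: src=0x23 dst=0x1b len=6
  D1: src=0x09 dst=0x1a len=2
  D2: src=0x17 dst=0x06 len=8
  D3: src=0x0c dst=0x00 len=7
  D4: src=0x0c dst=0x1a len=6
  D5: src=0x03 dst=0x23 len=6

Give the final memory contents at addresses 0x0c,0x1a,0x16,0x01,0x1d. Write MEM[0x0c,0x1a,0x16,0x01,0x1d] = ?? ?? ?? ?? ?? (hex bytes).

  after D0: wrote 6B at 0x1b = 5c35d68c8556
  after D1: wrote 2B at 0x1a = 0d48
  after D2: wrote 8B at 0x06 = c2f1bc0d4835d68c
  after D3: wrote 7B at 0x00 = d68ce2b1f8e45e
  after D4: wrote 6B at 0x1a = d68ce2b1f8e4
  after D5: wrote 6B at 0x23 = b1f8e45ef1bc
query mem[0x0c]=0xd6, mem[0x1a]=0xd6, mem[0x16]=0xcc, mem[0x01]=0x8c, mem[0x1d]=0xb1

MEM[0x0c,0x1a,0x16,0x01,0x1d] = d6 d6 cc 8c b1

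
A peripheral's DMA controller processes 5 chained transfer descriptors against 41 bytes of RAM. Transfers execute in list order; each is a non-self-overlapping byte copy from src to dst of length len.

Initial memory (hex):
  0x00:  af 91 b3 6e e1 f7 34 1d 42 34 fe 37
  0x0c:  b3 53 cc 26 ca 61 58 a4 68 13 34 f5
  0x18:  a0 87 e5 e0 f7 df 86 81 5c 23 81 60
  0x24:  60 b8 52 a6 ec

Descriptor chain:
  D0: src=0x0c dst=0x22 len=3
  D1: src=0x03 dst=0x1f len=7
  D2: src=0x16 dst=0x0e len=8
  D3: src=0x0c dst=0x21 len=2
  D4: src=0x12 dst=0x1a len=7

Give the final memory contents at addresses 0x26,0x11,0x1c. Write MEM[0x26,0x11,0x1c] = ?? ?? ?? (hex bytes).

MEM[0x26,0x11,0x1c] = 52 87 f7

D0: mem[0x22..0x24] <- [b3 53 cc]
D1: mem[0x1f..0x25] <- [6e e1 f7 34 1d 42 34]
D2: mem[0x0e..0x15] <- [34 f5 a0 87 e5 e0 f7 df]
D3: mem[0x21..0x22] <- [b3 53]
D4: mem[0x1a..0x20] <- [e5 e0 f7 df 34 f5 a0]
query mem[0x26]=0x52, mem[0x11]=0x87, mem[0x1c]=0xf7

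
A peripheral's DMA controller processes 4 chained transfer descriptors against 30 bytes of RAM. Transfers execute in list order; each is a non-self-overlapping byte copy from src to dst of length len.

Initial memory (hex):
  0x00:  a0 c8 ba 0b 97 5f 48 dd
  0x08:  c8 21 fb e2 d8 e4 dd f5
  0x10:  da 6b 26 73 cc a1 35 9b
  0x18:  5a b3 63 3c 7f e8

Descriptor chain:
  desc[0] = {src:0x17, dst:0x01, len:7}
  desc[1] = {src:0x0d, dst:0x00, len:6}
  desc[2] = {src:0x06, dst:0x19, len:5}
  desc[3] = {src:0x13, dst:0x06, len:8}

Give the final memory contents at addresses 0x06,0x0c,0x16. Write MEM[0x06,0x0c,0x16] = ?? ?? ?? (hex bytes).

MEM[0x06,0x0c,0x16] = 73 7f 35

  after D0: wrote 7B at 0x01 = 9b5ab3633c7fe8
  after D1: wrote 6B at 0x00 = e4ddf5da6b26
  after D2: wrote 5B at 0x19 = 7fe8c821fb
  after D3: wrote 8B at 0x06 = 73cca1359b5a7fe8
query mem[0x06]=0x73, mem[0x0c]=0x7f, mem[0x16]=0x35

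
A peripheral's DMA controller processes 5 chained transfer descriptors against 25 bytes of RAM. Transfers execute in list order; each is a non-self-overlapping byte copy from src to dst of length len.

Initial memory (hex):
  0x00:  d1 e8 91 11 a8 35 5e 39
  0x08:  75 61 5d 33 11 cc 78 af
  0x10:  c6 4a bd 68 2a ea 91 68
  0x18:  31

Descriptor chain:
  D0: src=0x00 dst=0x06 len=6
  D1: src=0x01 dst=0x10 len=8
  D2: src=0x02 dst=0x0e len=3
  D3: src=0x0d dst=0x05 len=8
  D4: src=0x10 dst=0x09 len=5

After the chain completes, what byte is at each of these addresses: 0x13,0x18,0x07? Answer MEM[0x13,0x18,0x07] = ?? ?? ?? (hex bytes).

MEM[0x13,0x18,0x07] = a8 31 11

[0] 0x00->0x06 len=6 : d1 e8 91 11 a8 35
[1] 0x01->0x10 len=8 : e8 91 11 a8 35 d1 e8 91
[2] 0x02->0x0e len=3 : 91 11 a8
[3] 0x0d->0x05 len=8 : cc 91 11 a8 91 11 a8 35
[4] 0x10->0x09 len=5 : a8 91 11 a8 35
query mem[0x13]=0xa8, mem[0x18]=0x31, mem[0x07]=0x11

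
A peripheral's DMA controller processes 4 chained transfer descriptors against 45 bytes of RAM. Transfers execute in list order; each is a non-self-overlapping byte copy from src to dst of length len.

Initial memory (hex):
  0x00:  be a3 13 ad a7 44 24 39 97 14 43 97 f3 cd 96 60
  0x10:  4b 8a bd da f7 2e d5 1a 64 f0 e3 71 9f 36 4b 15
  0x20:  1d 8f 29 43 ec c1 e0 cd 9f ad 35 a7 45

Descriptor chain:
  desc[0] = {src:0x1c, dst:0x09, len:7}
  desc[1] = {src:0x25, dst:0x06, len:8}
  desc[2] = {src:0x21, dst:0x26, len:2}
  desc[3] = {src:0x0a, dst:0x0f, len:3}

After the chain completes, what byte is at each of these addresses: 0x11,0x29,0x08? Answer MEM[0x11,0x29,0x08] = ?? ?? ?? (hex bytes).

[0] 0x1c->0x09 len=7 : 9f 36 4b 15 1d 8f 29
[1] 0x25->0x06 len=8 : c1 e0 cd 9f ad 35 a7 45
[2] 0x21->0x26 len=2 : 8f 29
[3] 0x0a->0x0f len=3 : ad 35 a7
query mem[0x11]=0xa7, mem[0x29]=0xad, mem[0x08]=0xcd

MEM[0x11,0x29,0x08] = a7 ad cd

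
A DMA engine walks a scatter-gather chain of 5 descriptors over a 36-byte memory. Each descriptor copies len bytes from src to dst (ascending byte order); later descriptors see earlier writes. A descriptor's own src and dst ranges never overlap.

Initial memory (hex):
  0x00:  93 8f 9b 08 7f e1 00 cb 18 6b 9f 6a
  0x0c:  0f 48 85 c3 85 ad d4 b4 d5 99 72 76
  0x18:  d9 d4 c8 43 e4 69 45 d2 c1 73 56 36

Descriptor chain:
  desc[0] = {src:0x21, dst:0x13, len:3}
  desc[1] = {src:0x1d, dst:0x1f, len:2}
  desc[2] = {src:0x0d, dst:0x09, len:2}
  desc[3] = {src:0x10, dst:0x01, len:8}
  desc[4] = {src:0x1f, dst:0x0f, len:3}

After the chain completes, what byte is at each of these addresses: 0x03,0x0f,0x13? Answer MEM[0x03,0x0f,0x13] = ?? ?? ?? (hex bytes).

[0] 0x21->0x13 len=3 : 73 56 36
[1] 0x1d->0x1f len=2 : 69 45
[2] 0x0d->0x09 len=2 : 48 85
[3] 0x10->0x01 len=8 : 85 ad d4 73 56 36 72 76
[4] 0x1f->0x0f len=3 : 69 45 73
query mem[0x03]=0xd4, mem[0x0f]=0x69, mem[0x13]=0x73

MEM[0x03,0x0f,0x13] = d4 69 73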